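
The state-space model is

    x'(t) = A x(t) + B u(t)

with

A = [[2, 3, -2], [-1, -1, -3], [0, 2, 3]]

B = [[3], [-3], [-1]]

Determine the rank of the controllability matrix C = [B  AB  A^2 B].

AB = [[-1], [3], [-9]]
A^2B = [[25], [25], [-21]]
Controllability matrix C = [B  AB  A^2B] = [[3, -1, 25], [-3, 3, 25], [-1, -9, -21]]
det(C) = 3·(3·(-21) - 25·(-9)) - (-1)·((-3)·(-21) - 25·(-1)) + 25·((-3)·(-9) - 3·(-1)) = 3·162 - (-1)·88 + 25·30 = 1324 ≠ 0, so rank(C) = 3.
rank(C) = 3 = n, so the pair (A, B) is completely controllable.

3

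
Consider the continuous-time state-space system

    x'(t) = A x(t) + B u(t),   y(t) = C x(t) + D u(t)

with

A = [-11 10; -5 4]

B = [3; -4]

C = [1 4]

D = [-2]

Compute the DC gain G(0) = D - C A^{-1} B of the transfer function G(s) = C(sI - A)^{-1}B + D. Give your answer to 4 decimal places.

G(0) = C(-A)^{-1}B + D = -C A^{-1} B + D.
det A = 6, so A^{-1} = (1/6)·adj(A) = [[2/3, -5/3], [5/6, -11/6]]
A^{-1} B = [26/3, 59/6]^T
C A^{-1} B = 48
G(0) = D - C A^{-1} B = -2 - (48) = -50

-50.0000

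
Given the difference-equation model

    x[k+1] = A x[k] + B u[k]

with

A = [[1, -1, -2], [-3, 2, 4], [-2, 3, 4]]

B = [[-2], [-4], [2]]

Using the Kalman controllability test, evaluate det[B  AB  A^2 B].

AB = [[-2], [6], [0]]
A^2B = [[-8], [18], [22]]
Controllability matrix C = [B  AB  A^2B] = [[-2, -2, -8], [-4, 6, 18], [2, 0, 22]]
Expanding along the first row, det(C) = (-2)·(6·22 - 18·0) - (-2)·((-4)·22 - 18·2) + (-8)·((-4)·0 - 6·2) = (-2)·132 - (-2)·(-124) + (-8)·(-12) = -416
Since det(C) ≠ 0, rank(C) = 3 and the system is completely controllable.

-416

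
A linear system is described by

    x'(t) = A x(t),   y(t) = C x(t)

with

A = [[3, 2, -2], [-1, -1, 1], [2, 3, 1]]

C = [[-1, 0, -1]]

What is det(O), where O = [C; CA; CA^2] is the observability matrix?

CA = [[-5, -5, 1]]
CA^2 = [[-8, -2, 6]]
Observability matrix O = [C; CA; CA^2] = [[-1, 0, -1], [-5, -5, 1], [-8, -2, 6]]
Expanding along the first row, det(O) = (-1)·((-5)·6 - 1·(-2)) - 0·((-5)·6 - 1·(-8)) + (-1)·((-5)·(-2) - (-5)·(-8)) = (-1)·(-28) - 0·(-22) + (-1)·(-30) = 58
Since det(O) ≠ 0, rank(O) = 3 and the system is completely observable.

58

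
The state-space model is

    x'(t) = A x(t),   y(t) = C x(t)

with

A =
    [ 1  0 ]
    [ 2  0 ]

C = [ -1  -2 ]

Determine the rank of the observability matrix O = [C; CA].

2

CA = [[-5, 0]]
Observability matrix O = [C; CA] = [[-1, -2], [-5, 0]]
det(O) = (-1)·0 - (-2)·(-5) = 0 - 10 = -10 ≠ 0, so rank(O) = 2.
rank(O) = 2 = n, so the pair (A, C) is completely observable.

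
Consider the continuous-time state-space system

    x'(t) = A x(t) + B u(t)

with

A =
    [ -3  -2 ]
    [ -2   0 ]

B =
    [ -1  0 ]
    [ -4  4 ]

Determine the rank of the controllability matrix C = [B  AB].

2

AB = [[11, -8], [2, 0]]
Controllability matrix C = [B  AB] = [[-1, 0, 11, -8], [-4, 4, 2, 0]]
Take the 2×2 submatrix of C formed by columns 1, 2: [[-1, 0], [-4, 4]]. Its determinant is (-1)·4 - 0·(-4) = -4 - 0 = -4 ≠ 0.
So rank(C) ≥ 2; since C has 2 rows, rank(C) = 2.
rank(C) = 2 = n, so the pair (A, B) is completely controllable.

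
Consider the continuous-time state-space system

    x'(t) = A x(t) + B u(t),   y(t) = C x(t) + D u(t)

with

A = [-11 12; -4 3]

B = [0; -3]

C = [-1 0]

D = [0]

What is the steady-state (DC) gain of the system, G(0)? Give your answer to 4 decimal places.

2.4000

G(0) = C(-A)^{-1}B + D = -C A^{-1} B + D.
det A = 15, so A^{-1} = (1/15)·adj(A) = [[1/5, -4/5], [4/15, -11/15]]
A^{-1} B = [12/5, 11/5]^T
C A^{-1} B = -12/5
G(0) = D - C A^{-1} B = 0 - (-12/5) = 12/5 ≈ 2.4000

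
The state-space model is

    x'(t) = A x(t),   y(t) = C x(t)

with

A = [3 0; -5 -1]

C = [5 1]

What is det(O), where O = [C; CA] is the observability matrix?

CA = [[10, -1]]
Observability matrix O = [C; CA] = [[5, 1], [10, -1]]
det(O) = 5·(-1) - 1·10 = -5 - 10 = -15
Since det(O) ≠ 0, rank(O) = 2 and the system is completely observable.

-15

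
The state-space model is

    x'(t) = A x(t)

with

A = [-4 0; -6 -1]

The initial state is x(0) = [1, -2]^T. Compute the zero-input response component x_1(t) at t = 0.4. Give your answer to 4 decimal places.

det(sI - A) = s^2 - (tr A)s + det A, with tr A = (-4) + (-1) = -5 and det A = (-4)·(-1) - 0·(-6) = 4 - 0 = 4.
So p(s) = det(sI - A) = s^2 + 5s + 4.
Factor s^2 + 5s + 4: two numbers with sum -5 and product 4 are -1 and -4, so s^2 + 5s + 4 = (s + 1)(s + 4).
Hence p(s) = (s + 1) (s + 4), with roots -4, -1.
The eigenvalues -4, -1 are distinct and real, so A is diagonalisable and x(t) = e^{At} x(0) = V diag(e^{λ_i t}) V^{-1} x(0), where the columns of V are the eigenvectors.
λ = -4: A - (-4)I = [[0, 0], [-6, 3]]. Row 2 gives (-6)·v1 + 3·v2 = 0, so take v_1 = [-1, -2]^T.
λ = -1: A - (-1)I = [[-3, 0], [-6, 0]]. Row 1 gives (-3)·v1 + 0·v2 = 0, so take v_2 = [0, -1]^T.
V = [v_1 v_2] = [[-1, 0], [-2, -1]] has det V = 1, so V^{-1} = adj(V)/det V = [[-1, 0], [2, -1]].
Modal coordinates z(0) = V^{-1} x(0): (-1)·1 + 0·(-2) = -1; 2·1 + (-1)·(-2) = 4; so z(0) = [-1, 4]^T.
x_1(t) = Σ_i (v_i)_1 · z_i(0) · e^{λ_i t} (row 1 of V times the modal terms).
x_1(0.4) = (-1)·(-1)·e^{-4·0.4} + 0·4·e^{-1·0.4} = 1·0.201897 + 0·0.670320 = 0.2019.

0.2019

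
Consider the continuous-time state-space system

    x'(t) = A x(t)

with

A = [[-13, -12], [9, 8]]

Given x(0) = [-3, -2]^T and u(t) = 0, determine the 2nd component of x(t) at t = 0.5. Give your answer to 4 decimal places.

-8.2810

det(sI - A) = s^2 - (tr A)s + det A, with tr A = (-13) + 8 = -5 and det A = (-13)·8 - (-12)·9 = -104 - (-108) = 4.
So p(s) = det(sI - A) = s^2 + 5s + 4.
Factor s^2 + 5s + 4: two numbers with sum -5 and product 4 are -1 and -4, so s^2 + 5s + 4 = (s + 1)(s + 4).
Hence p(s) = (s + 1) (s + 4), with roots -4, -1.
The eigenvalues -4, -1 are distinct and real, so A is diagonalisable and x(t) = e^{At} x(0) = V diag(e^{λ_i t}) V^{-1} x(0), where the columns of V are the eigenvectors.
λ = -4: A - (-4)I = [[-9, -12], [9, 12]]. Row 1 gives (-9)·v1 + (-12)·v2 = 0, so take v_1 = [4, -3]^T.
λ = -1: A - (-1)I = [[-12, -12], [9, 9]]. Row 1 gives (-12)·v1 + (-12)·v2 = 0, so take v_2 = [-1, 1]^T.
V = [v_1 v_2] = [[4, -1], [-3, 1]] has det V = 1, so V^{-1} = adj(V)/det V = [[1, 1], [3, 4]].
Modal coordinates z(0) = V^{-1} x(0): 1·(-3) + 1·(-2) = -5; 3·(-3) + 4·(-2) = -17; so z(0) = [-5, -17]^T.
x_2(t) = Σ_i (v_i)_2 · z_i(0) · e^{λ_i t} (row 2 of V times the modal terms).
x_2(0.5) = (-3)·(-5)·e^{-4·0.5} + 1·(-17)·e^{-1·0.5} = 15·0.135335 + (-17)·0.606531 = -8.2810.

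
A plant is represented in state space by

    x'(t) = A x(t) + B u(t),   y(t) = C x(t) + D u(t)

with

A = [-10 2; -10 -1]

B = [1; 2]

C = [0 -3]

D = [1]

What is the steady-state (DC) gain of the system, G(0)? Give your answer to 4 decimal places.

0.0000

G(0) = C(-A)^{-1}B + D = -C A^{-1} B + D.
det A = 30, so A^{-1} = (1/30)·adj(A) = [[-1/30, -1/15], [1/3, -1/3]]
A^{-1} B = [-1/6, -1/3]^T
C A^{-1} B = 1
G(0) = D - C A^{-1} B = 1 - (1) = 0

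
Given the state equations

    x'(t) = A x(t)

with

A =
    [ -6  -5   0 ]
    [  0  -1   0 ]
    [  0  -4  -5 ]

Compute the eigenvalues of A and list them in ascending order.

-6, -5, -1

det(sI - A) = s^3 - (tr A)s^2 + (M11 + M22 + M33)s - det A, where Mii is the 2×2 principal minor of A obtained by deleting row i and column i.
tr A = (-6) + (-1) + (-5) = -12; M11 = (-1)·(-5) - 0·(-4) = 5 - 0 = 5; M22 = (-6)·(-5) - 0·0 = 30 - 0 = 30; M33 = (-6)·(-1) - (-5)·0 = 6 - 0 = 6; sum of minors = 41.
det A = (-6)·((-1)·(-5) - 0·(-4)) - (-5)·(0·(-5) - 0·0) + 0·(0·(-4) - (-1)·0) = (-6)·5 - (-5)·0 + 0·0 = -30.
So p(s) = det(sI - A) = s^3 + 12s^2 + 41s + 30.
Rational-root test: any integer root divides 30. Testing small divisors, s = -1 works: p(-1) = -1 + 12 + (-41) + 30 = 0, so (s + 1) is a factor.
Dividing, p(s) = (s + 1)(s^2 + 11s + 30).
Factor s^2 + 11s + 30: two numbers with sum -11 and product 30 are -5 and -6, so s^2 + 11s + 30 = (s + 5)(s + 6).
Hence p(s) = (s + 1) (s + 5) (s + 6), with roots -6, -5, -1.
All eigenvalues have negative real part, so the system is asymptotically stable.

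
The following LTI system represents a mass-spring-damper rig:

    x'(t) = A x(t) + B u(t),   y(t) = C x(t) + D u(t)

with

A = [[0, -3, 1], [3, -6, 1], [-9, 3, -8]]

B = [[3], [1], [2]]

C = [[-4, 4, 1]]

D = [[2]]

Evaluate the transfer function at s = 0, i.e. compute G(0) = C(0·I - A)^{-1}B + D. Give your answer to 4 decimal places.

-1.6667

G(0) = C(-A)^{-1}B + D = -C A^{-1} B + D.
det A = -90, so A^{-1} = (1/-90)·adj(A) = [[-1/2, 7/30, -1/30], [-1/6, -1/10, -1/30], [1/2, -3/10, -1/10]]
A^{-1} B = [-4/3, -2/3, 1]^T
C A^{-1} B = 11/3
G(0) = D - C A^{-1} B = 2 - (11/3) = -5/3 ≈ -1.6667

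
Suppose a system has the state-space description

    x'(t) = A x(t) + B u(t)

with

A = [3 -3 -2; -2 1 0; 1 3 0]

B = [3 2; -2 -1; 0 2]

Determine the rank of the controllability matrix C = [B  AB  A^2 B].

3

AB = [[15, 5], [-8, -5], [-3, -1]]
A^2B = [[75, 32], [-38, -15], [-9, -10]]
Controllability matrix C = [B  AB  A^2B] = [[3, 2, 15, 5, 75, 32], [-2, -1, -8, -5, -38, -15], [0, 2, -3, -1, -9, -10]]
Take the 3×3 submatrix of C formed by columns 1, 2, 3: [[3, 2, 15], [-2, -1, -8], [0, 2, -3]]. Its determinant is 3·((-1)·(-3) - (-8)·2) - 2·((-2)·(-3) - (-8)·0) + 15·((-2)·2 - (-1)·0) = 3·19 - 2·6 + 15·(-4) = -15 ≠ 0.
So rank(C) ≥ 3; since C has 3 rows, rank(C) = 3.
rank(C) = 3 = n, so the pair (A, B) is completely controllable.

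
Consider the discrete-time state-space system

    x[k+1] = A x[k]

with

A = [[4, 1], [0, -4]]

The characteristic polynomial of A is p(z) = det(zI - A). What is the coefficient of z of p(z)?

For a 2×2 matrix, det(zI - A) = z^2 - (tr A)z + det A.
tr A = 0, det A = -16.
So p(z) = z^2 - 16.
The coefficient of z is 0.

0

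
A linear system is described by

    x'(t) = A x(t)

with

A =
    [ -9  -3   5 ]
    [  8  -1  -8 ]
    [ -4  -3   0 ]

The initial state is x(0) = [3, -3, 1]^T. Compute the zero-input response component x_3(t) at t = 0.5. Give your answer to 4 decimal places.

-0.1229

det(sI - A) = s^3 - (tr A)s^2 + (M11 + M22 + M33)s - det A, where Mii is the 2×2 principal minor of A obtained by deleting row i and column i.
tr A = (-9) + (-1) + 0 = -10; M11 = (-1)·0 - (-8)·(-3) = 0 - 24 = -24; M22 = (-9)·0 - 5·(-4) = 0 - (-20) = 20; M33 = (-9)·(-1) - (-3)·8 = 9 - (-24) = 33; sum of minors = 29.
det A = (-9)·((-1)·0 - (-8)·(-3)) - (-3)·(8·0 - (-8)·(-4)) + 5·(8·(-3) - (-1)·(-4)) = (-9)·(-24) - (-3)·(-32) + 5·(-28) = -20.
So p(s) = det(sI - A) = s^3 + 10s^2 + 29s + 20.
Rational-root test: any integer root divides 20. Testing small divisors, s = -1 works: p(-1) = -1 + 10 + (-29) + 20 = 0, so (s + 1) is a factor.
Dividing, p(s) = (s + 1)(s^2 + 9s + 20).
Factor s^2 + 9s + 20: two numbers with sum -9 and product 20 are -4 and -5, so s^2 + 9s + 20 = (s + 4)(s + 5).
Hence p(s) = (s + 1) (s + 4) (s + 5), with roots -5, -4, -1.
The eigenvalues -5, -4, -1 are distinct and real, so A is diagonalisable and x(t) = e^{At} x(0) = V diag(e^{λ_i t}) V^{-1} x(0), where the columns of V are the eigenvectors.
λ = -5: A - (-5)I = [[-4, -3, 5], [8, 4, -8], [-4, -3, 5]]. v must be orthogonal to every row; (row 1) × (row 2) = [4, 8, 8], so take v_1 = [-1, -2, -2]^T.
λ = -4: A - (-4)I = [[-5, -3, 5], [8, 3, -8], [-4, -3, 4]]. v must be orthogonal to every row; (row 1) × (row 2) = [9, 0, 9], so take v_2 = [-1, 0, -1]^T.
λ = -1: A - (-1)I = [[-8, -3, 5], [8, 0, -8], [-4, -3, 1]]. v must be orthogonal to every row; (row 1) × (row 2) = [24, -24, 24], so take v_3 = [-1, 1, -1]^T.
V = [v_1 v_2 v_3] = [[-1, -1, -1], [-2, 0, 1], [-2, -1, -1]] has det V = 1, so V^{-1} = adj(V)/det V = [[1, 0, -1], [-4, -1, 3], [2, 1, -2]].
Modal coordinates z(0) = V^{-1} x(0): 1·3 + 0·(-3) + (-1)·1 = 2; (-4)·3 + (-1)·(-3) + 3·1 = -6; 2·3 + 1·(-3) + (-2)·1 = 1; so z(0) = [2, -6, 1]^T.
x_3(t) = Σ_i (v_i)_3 · z_i(0) · e^{λ_i t} (row 3 of V times the modal terms).
x_3(0.5) = (-2)·2·e^{-5·0.5} + (-1)·(-6)·e^{-4·0.5} + (-1)·1·e^{-1·0.5} = (-4)·0.082085 + 6·0.135335 + (-1)·0.606531 = -0.1229.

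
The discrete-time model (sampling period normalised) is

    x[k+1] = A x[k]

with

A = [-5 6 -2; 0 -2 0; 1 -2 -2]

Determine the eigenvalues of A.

-4, -3, -2

det(zI - A) = z^3 - (tr A)z^2 + (M11 + M22 + M33)z - det A, where Mii is the 2×2 principal minor of A obtained by deleting row i and column i.
tr A = (-5) + (-2) + (-2) = -9; M11 = (-2)·(-2) - 0·(-2) = 4 - 0 = 4; M22 = (-5)·(-2) - (-2)·1 = 10 - (-2) = 12; M33 = (-5)·(-2) - 6·0 = 10 - 0 = 10; sum of minors = 26.
det A = (-5)·((-2)·(-2) - 0·(-2)) - 6·(0·(-2) - 0·1) + (-2)·(0·(-2) - (-2)·1) = (-5)·4 - 6·0 + (-2)·2 = -24.
So p(z) = det(zI - A) = z^3 + 9z^2 + 26z + 24.
Rational-root test: any integer root divides 24. Testing small divisors, z = -2 works: p(-2) = -8 + 36 + (-52) + 24 = 0, so (z + 2) is a factor.
Dividing, p(z) = (z + 2)(z^2 + 7z + 12).
Factor z^2 + 7z + 12: two numbers with sum -7 and product 12 are -3 and -4, so z^2 + 7z + 12 = (z + 3)(z + 4).
Hence p(z) = (z + 2) (z + 3) (z + 4), with roots -4, -3, -2.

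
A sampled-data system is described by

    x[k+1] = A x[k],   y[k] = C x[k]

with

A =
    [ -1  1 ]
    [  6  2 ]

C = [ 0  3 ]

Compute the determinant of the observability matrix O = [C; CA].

CA = [[18, 6]]
Observability matrix O = [C; CA] = [[0, 3], [18, 6]]
det(O) = 0·6 - 3·18 = 0 - 54 = -54
Since det(O) ≠ 0, rank(O) = 2 and the system is completely observable.

-54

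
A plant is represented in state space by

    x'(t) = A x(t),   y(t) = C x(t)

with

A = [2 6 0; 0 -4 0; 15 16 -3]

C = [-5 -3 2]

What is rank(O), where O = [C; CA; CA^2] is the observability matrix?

2

CA = [[20, 14, -6]]
CA^2 = [[-50, -32, 18]]
Observability matrix O = [C; CA; CA^2] = [[-5, -3, 2], [20, 14, -6], [-50, -32, 18]]
The columns c1, c2, c3 of O are linearly dependent: c1 - c2 + c3 = 0 (check each entry), so rank(O) ≤ 2.
The 2×2 minor from rows 1, 2, columns 1, 2 is (-5)·14 - (-3)·20 = -70 - (-60) = -10 ≠ 0, so rank(O) = 2.
rank(O) = 2 < n = 3, so the pair (A, C) is not completely observable.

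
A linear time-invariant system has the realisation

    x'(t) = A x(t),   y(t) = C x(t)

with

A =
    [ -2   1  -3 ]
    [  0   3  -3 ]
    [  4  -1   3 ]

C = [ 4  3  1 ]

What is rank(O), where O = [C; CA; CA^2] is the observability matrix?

3

CA = [[-4, 12, -18]]
CA^2 = [[-64, 50, -78]]
Observability matrix O = [C; CA; CA^2] = [[4, 3, 1], [-4, 12, -18], [-64, 50, -78]]
det(O) = 4·(12·(-78) - (-18)·50) - 3·((-4)·(-78) - (-18)·(-64)) + 1·((-4)·50 - 12·(-64)) = 4·(-36) - 3·(-840) + 1·568 = 2944 ≠ 0, so rank(O) = 3.
rank(O) = 3 = n, so the pair (A, C) is completely observable.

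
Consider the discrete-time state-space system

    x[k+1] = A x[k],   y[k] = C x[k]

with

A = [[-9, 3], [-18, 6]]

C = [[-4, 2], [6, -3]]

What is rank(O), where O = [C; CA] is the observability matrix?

1

CA = [[0, 0], [0, 0]]
Observability matrix O = [C; CA] = [[-4, 2], [6, -3], [0, 0], [0, 0]]
Every row of O is a scalar multiple of row 1 = [-4, 2] (multipliers 1, -3/2, 0, 0), so the rows span a one-dimensional space.
O ≠ 0, hence rank(O) = 1.
rank(O) = 1 < n = 2, so the pair (A, C) is not completely observable.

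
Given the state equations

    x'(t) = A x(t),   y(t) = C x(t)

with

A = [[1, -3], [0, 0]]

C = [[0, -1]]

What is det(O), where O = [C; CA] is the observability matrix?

CA = [[0, 0]]
Observability matrix O = [C; CA] = [[0, -1], [0, 0]]
det(O) = 0·0 - (-1)·0 = 0 - 0 = 0
Since det(O) = 0, rank(O) < 2 and the system is not completely observable.

0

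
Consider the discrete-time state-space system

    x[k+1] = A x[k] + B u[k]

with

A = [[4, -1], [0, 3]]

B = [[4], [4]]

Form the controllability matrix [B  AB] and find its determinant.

AB = [[12], [12]]
Controllability matrix C = [B  AB] = [[4, 12], [4, 12]]
det(C) = 4·12 - 12·4 = 48 - 48 = 0
Since det(C) = 0, rank(C) < 2 and the system is not completely controllable.

0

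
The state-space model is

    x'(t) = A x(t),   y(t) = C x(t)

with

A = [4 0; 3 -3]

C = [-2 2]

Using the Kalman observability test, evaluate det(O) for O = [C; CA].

16

CA = [[-2, -6]]
Observability matrix O = [C; CA] = [[-2, 2], [-2, -6]]
det(O) = (-2)·(-6) - 2·(-2) = 12 - (-4) = 16
Since det(O) ≠ 0, rank(O) = 2 and the system is completely observable.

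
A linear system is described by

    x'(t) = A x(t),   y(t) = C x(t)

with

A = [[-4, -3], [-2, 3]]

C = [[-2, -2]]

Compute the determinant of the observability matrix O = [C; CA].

CA = [[12, 0]]
Observability matrix O = [C; CA] = [[-2, -2], [12, 0]]
det(O) = (-2)·0 - (-2)·12 = 0 - (-24) = 24
Since det(O) ≠ 0, rank(O) = 2 and the system is completely observable.

24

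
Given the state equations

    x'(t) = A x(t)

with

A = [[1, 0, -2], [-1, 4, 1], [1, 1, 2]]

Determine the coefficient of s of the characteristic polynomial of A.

Expand det(sI - A) for the 3×3 matrix.
p(s) = s^3 - 7s^2 + 15s - 17.
(Check: constant term = det(-A) = (-1)^3 det A = -17; coefficient of s^2 = -tr A = -7.)
The coefficient of s is 15.

15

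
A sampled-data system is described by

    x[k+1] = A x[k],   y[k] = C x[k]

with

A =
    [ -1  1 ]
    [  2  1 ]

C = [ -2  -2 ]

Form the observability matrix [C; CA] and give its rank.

CA = [[-2, -4]]
Observability matrix O = [C; CA] = [[-2, -2], [-2, -4]]
det(O) = (-2)·(-4) - (-2)·(-2) = 8 - 4 = 4 ≠ 0, so rank(O) = 2.
rank(O) = 2 = n, so the pair (A, C) is completely observable.

2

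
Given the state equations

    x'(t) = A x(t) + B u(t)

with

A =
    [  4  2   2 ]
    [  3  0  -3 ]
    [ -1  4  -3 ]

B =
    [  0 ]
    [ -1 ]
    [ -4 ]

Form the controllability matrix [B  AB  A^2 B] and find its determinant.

AB = [[-10], [12], [8]]
A^2B = [[0], [-54], [34]]
Controllability matrix C = [B  AB  A^2B] = [[0, -10, 0], [-1, 12, -54], [-4, 8, 34]]
Expanding along the first row, det(C) = 0·(12·34 - (-54)·8) - (-10)·((-1)·34 - (-54)·(-4)) + 0·((-1)·8 - 12·(-4)) = 0·840 - (-10)·(-250) + 0·40 = -2500
Since det(C) ≠ 0, rank(C) = 3 and the system is completely controllable.

-2500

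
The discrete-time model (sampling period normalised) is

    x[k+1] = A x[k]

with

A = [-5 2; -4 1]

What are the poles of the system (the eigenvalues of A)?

det(zI - A) = z^2 - (tr A)z + det A, with tr A = (-5) + 1 = -4 and det A = (-5)·1 - 2·(-4) = -5 - (-8) = 3.
So p(z) = det(zI - A) = z^2 + 4z + 3.
Factor z^2 + 4z + 3: two numbers with sum -4 and product 3 are -1 and -3, so z^2 + 4z + 3 = (z + 1)(z + 3).
Hence p(z) = (z + 1) (z + 3), with roots -3, -1.

-3, -1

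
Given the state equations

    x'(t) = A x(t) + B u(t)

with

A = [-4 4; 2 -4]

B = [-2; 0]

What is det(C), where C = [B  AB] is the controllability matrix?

8

AB = [[8], [-4]]
Controllability matrix C = [B  AB] = [[-2, 8], [0, -4]]
det(C) = (-2)·(-4) - 8·0 = 8 - 0 = 8
Since det(C) ≠ 0, rank(C) = 2 and the system is completely controllable.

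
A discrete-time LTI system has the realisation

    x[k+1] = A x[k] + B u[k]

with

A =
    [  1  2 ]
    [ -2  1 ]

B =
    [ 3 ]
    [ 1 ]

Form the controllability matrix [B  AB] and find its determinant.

AB = [[5], [-5]]
Controllability matrix C = [B  AB] = [[3, 5], [1, -5]]
det(C) = 3·(-5) - 5·1 = -15 - 5 = -20
Since det(C) ≠ 0, rank(C) = 2 and the system is completely controllable.

-20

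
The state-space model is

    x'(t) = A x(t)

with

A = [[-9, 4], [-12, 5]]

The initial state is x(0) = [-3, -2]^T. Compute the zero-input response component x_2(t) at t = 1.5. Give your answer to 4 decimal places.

2.0980

det(sI - A) = s^2 - (tr A)s + det A, with tr A = (-9) + 5 = -4 and det A = (-9)·5 - 4·(-12) = -45 - (-48) = 3.
So p(s) = det(sI - A) = s^2 + 4s + 3.
Factor s^2 + 4s + 3: two numbers with sum -4 and product 3 are -1 and -3, so s^2 + 4s + 3 = (s + 1)(s + 3).
Hence p(s) = (s + 1) (s + 3), with roots -3, -1.
The eigenvalues -3, -1 are distinct and real, so A is diagonalisable and x(t) = e^{At} x(0) = V diag(e^{λ_i t}) V^{-1} x(0), where the columns of V are the eigenvectors.
λ = -3: A - (-3)I = [[-6, 4], [-12, 8]]. Row 1 gives (-6)·v1 + 4·v2 = 0, so take v_1 = [-2, -3]^T.
λ = -1: A - (-1)I = [[-8, 4], [-12, 6]]. Row 1 gives (-8)·v1 + 4·v2 = 0, so take v_2 = [-1, -2]^T.
V = [v_1 v_2] = [[-2, -1], [-3, -2]] has det V = 1, so V^{-1} = adj(V)/det V = [[-2, 1], [3, -2]].
Modal coordinates z(0) = V^{-1} x(0): (-2)·(-3) + 1·(-2) = 4; 3·(-3) + (-2)·(-2) = -5; so z(0) = [4, -5]^T.
x_2(t) = Σ_i (v_i)_2 · z_i(0) · e^{λ_i t} (row 2 of V times the modal terms).
x_2(1.5) = (-3)·4·e^{-3·1.5} + (-2)·(-5)·e^{-1·1.5} = (-12)·0.011109 + 10·0.223130 = 2.0980.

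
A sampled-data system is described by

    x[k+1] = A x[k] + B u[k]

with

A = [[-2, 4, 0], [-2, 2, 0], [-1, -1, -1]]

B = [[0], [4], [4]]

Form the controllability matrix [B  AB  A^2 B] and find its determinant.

0

AB = [[16], [8], [-8]]
A^2B = [[0], [-16], [-16]]
Controllability matrix C = [B  AB  A^2B] = [[0, 16, 0], [4, 8, -16], [4, -8, -16]]
Expanding along the first row, det(C) = 0·(8·(-16) - (-16)·(-8)) - 16·(4·(-16) - (-16)·4) + 0·(4·(-8) - 8·4) = 0·(-256) - 16·0 + 0·(-64) = 0
Since det(C) = 0, rank(C) < 3 and the system is not completely controllable.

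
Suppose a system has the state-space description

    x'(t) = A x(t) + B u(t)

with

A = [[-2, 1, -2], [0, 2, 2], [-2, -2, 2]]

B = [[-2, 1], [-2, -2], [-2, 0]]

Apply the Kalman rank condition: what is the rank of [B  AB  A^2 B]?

AB = [[6, -4], [-8, -4], [4, 2]]
A^2B = [[-28, 0], [-8, -4], [12, 20]]
Controllability matrix C = [B  AB  A^2B] = [[-2, 1, 6, -4, -28, 0], [-2, -2, -8, -4, -8, -4], [-2, 0, 4, 2, 12, 20]]
Take the 3×3 submatrix of C formed by columns 1, 2, 3: [[-2, 1, 6], [-2, -2, -8], [-2, 0, 4]]. Its determinant is (-2)·((-2)·4 - (-8)·0) - 1·((-2)·4 - (-8)·(-2)) + 6·((-2)·0 - (-2)·(-2)) = (-2)·(-8) - 1·(-24) + 6·(-4) = 16 ≠ 0.
So rank(C) ≥ 3; since C has 3 rows, rank(C) = 3.
rank(C) = 3 = n, so the pair (A, B) is completely controllable.

3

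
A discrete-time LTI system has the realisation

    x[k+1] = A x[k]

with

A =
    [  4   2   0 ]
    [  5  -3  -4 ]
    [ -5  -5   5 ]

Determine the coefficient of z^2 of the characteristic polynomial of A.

Expand det(zI - A) for the 3×3 matrix.
p(z) = z^3 - 6z^2 - 37z + 150.
(Check: constant term = det(-A) = (-1)^3 det A = 150; coefficient of z^2 = -tr A = -6.)
The coefficient of z^2 is -6.

-6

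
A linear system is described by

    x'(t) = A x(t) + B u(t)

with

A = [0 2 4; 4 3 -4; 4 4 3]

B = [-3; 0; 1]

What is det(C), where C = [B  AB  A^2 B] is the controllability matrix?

-4780

AB = [[4], [-16], [-9]]
A^2B = [[-68], [4], [-75]]
Controllability matrix C = [B  AB  A^2B] = [[-3, 4, -68], [0, -16, 4], [1, -9, -75]]
Expanding along the first row, det(C) = (-3)·((-16)·(-75) - 4·(-9)) - 4·(0·(-75) - 4·1) + (-68)·(0·(-9) - (-16)·1) = (-3)·1236 - 4·(-4) + (-68)·16 = -4780
Since det(C) ≠ 0, rank(C) = 3 and the system is completely controllable.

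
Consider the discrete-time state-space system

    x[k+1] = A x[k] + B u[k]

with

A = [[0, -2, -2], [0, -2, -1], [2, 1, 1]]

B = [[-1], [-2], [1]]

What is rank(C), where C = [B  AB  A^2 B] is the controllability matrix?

AB = [[2], [3], [-3]]
A^2B = [[0], [-3], [4]]
Controllability matrix C = [B  AB  A^2B] = [[-1, 2, 0], [-2, 3, -3], [1, -3, 4]]
det(C) = (-1)·(3·4 - (-3)·(-3)) - 2·((-2)·4 - (-3)·1) + 0·((-2)·(-3) - 3·1) = (-1)·3 - 2·(-5) + 0·3 = 7 ≠ 0, so rank(C) = 3.
rank(C) = 3 = n, so the pair (A, B) is completely controllable.

3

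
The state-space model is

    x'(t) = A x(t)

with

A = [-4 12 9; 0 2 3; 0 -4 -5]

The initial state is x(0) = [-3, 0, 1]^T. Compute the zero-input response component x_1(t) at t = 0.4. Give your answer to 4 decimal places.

0.7996

det(sI - A) = s^3 - (tr A)s^2 + (M11 + M22 + M33)s - det A, where Mii is the 2×2 principal minor of A obtained by deleting row i and column i.
tr A = (-4) + 2 + (-5) = -7; M11 = 2·(-5) - 3·(-4) = -10 - (-12) = 2; M22 = (-4)·(-5) - 9·0 = 20 - 0 = 20; M33 = (-4)·2 - 12·0 = -8 - 0 = -8; sum of minors = 14.
det A = (-4)·(2·(-5) - 3·(-4)) - 12·(0·(-5) - 3·0) + 9·(0·(-4) - 2·0) = (-4)·2 - 12·0 + 9·0 = -8.
So p(s) = det(sI - A) = s^3 + 7s^2 + 14s + 8.
Rational-root test: any integer root divides 8. Testing small divisors, s = -1 works: p(-1) = -1 + 7 + (-14) + 8 = 0, so (s + 1) is a factor.
Dividing, p(s) = (s + 1)(s^2 + 6s + 8).
Factor s^2 + 6s + 8: two numbers with sum -6 and product 8 are -2 and -4, so s^2 + 6s + 8 = (s + 2)(s + 4).
Hence p(s) = (s + 1) (s + 2) (s + 4), with roots -4, -2, -1.
The eigenvalues -4, -2, -1 are distinct and real, so A is diagonalisable and x(t) = e^{At} x(0) = V diag(e^{λ_i t}) V^{-1} x(0), where the columns of V are the eigenvectors.
λ = -4: A - (-4)I = [[0, 12, 9], [0, 6, 3], [0, -4, -1]]. v must be orthogonal to every row; (row 1) × (row 2) = [-18, 0, 0], so take v_1 = [1, 0, 0]^T.
λ = -2: A - (-2)I = [[-2, 12, 9], [0, 4, 3], [0, -4, -3]]. v must be orthogonal to every row; (row 1) × (row 2) = [0, 6, -8], so take v_2 = [0, 3, -4]^T.
λ = -1: A - (-1)I = [[-3, 12, 9], [0, 3, 3], [0, -4, -4]]. v must be orthogonal to every row; (row 1) × (row 2) = [9, 9, -9], so take v_3 = [1, 1, -1]^T.
V = [v_1 v_2 v_3] = [[1, 0, 1], [0, 3, 1], [0, -4, -1]] has det V = 1, so V^{-1} = adj(V)/det V = [[1, -4, -3], [0, -1, -1], [0, 4, 3]].
Modal coordinates z(0) = V^{-1} x(0): 1·(-3) + (-4)·0 + (-3)·1 = -6; 0·(-3) + (-1)·0 + (-1)·1 = -1; 0·(-3) + 4·0 + 3·1 = 3; so z(0) = [-6, -1, 3]^T.
x_1(t) = Σ_i (v_i)_1 · z_i(0) · e^{λ_i t} (row 1 of V times the modal terms).
x_1(0.4) = 1·(-6)·e^{-4·0.4} + 0·(-1)·e^{-2·0.4} + 1·3·e^{-1·0.4} = (-6)·0.201897 + 0·0.449329 + 3·0.670320 = 0.7996.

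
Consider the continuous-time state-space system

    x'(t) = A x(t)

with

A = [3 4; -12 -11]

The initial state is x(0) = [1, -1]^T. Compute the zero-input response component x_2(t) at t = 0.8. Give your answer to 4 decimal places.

det(sI - A) = s^2 - (tr A)s + det A, with tr A = 3 + (-11) = -8 and det A = 3·(-11) - 4·(-12) = -33 - (-48) = 15.
So p(s) = det(sI - A) = s^2 + 8s + 15.
Factor s^2 + 8s + 15: two numbers with sum -8 and product 15 are -3 and -5, so s^2 + 8s + 15 = (s + 3)(s + 5).
Hence p(s) = (s + 3) (s + 5), with roots -5, -3.
The eigenvalues -5, -3 are distinct and real, so A is diagonalisable and x(t) = e^{At} x(0) = V diag(e^{λ_i t}) V^{-1} x(0), where the columns of V are the eigenvectors.
λ = -5: A - (-5)I = [[8, 4], [-12, -6]]. Row 1 gives 8·v1 + 4·v2 = 0, so take v_1 = [1, -2]^T.
λ = -3: A - (-3)I = [[6, 4], [-12, -8]]. Row 1 gives 6·v1 + 4·v2 = 0, so take v_2 = [2, -3]^T.
V = [v_1 v_2] = [[1, 2], [-2, -3]] has det V = 1, so V^{-1} = adj(V)/det V = [[-3, -2], [2, 1]].
Modal coordinates z(0) = V^{-1} x(0): (-3)·1 + (-2)·(-1) = -1; 2·1 + 1·(-1) = 1; so z(0) = [-1, 1]^T.
x_2(t) = Σ_i (v_i)_2 · z_i(0) · e^{λ_i t} (row 2 of V times the modal terms).
x_2(0.8) = (-2)·(-1)·e^{-5·0.8} + (-3)·1·e^{-3·0.8} = 2·0.018316 + (-3)·0.090718 = -0.2355.

-0.2355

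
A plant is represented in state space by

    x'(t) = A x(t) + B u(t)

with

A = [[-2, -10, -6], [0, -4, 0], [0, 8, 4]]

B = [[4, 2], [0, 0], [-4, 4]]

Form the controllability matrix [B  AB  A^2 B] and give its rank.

AB = [[16, -28], [0, 0], [-16, 16]]
A^2B = [[64, -40], [0, 0], [-64, 64]]
Controllability matrix C = [B  AB  A^2B] = [[4, 2, 16, -28, 64, -40], [0, 0, 0, 0, 0, 0], [-4, 4, -16, 16, -64, 64]]
Row 2 of C is identically zero, so rank(C) ≤ 2.
The 2×2 minor from rows 1, 3, columns 1, 2 is 4·4 - 2·(-4) = 16 - (-8) = 24 ≠ 0, so rank(C) = 2.
rank(C) = 2 < n = 3, so the pair (A, B) is not completely controllable.

2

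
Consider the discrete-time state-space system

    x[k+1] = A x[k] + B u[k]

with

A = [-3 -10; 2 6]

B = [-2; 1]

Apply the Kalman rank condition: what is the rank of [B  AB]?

AB = [[-4], [2]]
Controllability matrix C = [B  AB] = [[-2, -4], [1, 2]]
Every column of C is a scalar multiple of column 1 = [-2, 1] (multipliers 1, 2), so the columns span a one-dimensional space.
C ≠ 0, hence rank(C) = 1.
rank(C) = 1 < n = 2, so the pair (A, B) is not completely controllable.

1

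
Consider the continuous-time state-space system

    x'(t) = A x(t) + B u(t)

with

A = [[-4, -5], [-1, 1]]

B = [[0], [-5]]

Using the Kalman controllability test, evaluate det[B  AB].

125

AB = [[25], [-5]]
Controllability matrix C = [B  AB] = [[0, 25], [-5, -5]]
det(C) = 0·(-5) - 25·(-5) = 0 - (-125) = 125
Since det(C) ≠ 0, rank(C) = 2 and the system is completely controllable.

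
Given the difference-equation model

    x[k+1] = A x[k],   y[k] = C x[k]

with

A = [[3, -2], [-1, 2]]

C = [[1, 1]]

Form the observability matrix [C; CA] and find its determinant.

-2

CA = [[2, 0]]
Observability matrix O = [C; CA] = [[1, 1], [2, 0]]
det(O) = 1·0 - 1·2 = 0 - 2 = -2
Since det(O) ≠ 0, rank(O) = 2 and the system is completely observable.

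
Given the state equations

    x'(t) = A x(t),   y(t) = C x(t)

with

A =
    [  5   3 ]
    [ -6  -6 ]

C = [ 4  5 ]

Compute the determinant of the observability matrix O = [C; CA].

CA = [[-10, -18]]
Observability matrix O = [C; CA] = [[4, 5], [-10, -18]]
det(O) = 4·(-18) - 5·(-10) = -72 - (-50) = -22
Since det(O) ≠ 0, rank(O) = 2 and the system is completely observable.

-22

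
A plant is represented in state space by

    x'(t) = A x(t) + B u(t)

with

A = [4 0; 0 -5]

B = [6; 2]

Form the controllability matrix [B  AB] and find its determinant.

-108

AB = [[24], [-10]]
Controllability matrix C = [B  AB] = [[6, 24], [2, -10]]
det(C) = 6·(-10) - 24·2 = -60 - 48 = -108
Since det(C) ≠ 0, rank(C) = 2 and the system is completely controllable.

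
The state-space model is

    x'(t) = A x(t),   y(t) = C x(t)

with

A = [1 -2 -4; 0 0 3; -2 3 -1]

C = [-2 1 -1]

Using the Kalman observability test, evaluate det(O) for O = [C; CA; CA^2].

570

CA = [[0, 1, 12]]
CA^2 = [[-24, 36, -9]]
Observability matrix O = [C; CA; CA^2] = [[-2, 1, -1], [0, 1, 12], [-24, 36, -9]]
Expanding along the first row, det(O) = (-2)·(1·(-9) - 12·36) - 1·(0·(-9) - 12·(-24)) + (-1)·(0·36 - 1·(-24)) = (-2)·(-441) - 1·288 + (-1)·24 = 570
Since det(O) ≠ 0, rank(O) = 3 and the system is completely observable.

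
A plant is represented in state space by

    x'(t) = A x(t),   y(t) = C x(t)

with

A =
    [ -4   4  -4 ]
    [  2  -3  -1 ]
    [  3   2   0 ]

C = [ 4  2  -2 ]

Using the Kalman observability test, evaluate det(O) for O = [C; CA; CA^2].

CA = [[-18, 6, -18]]
CA^2 = [[30, -126, 66]]
Observability matrix O = [C; CA; CA^2] = [[4, 2, -2], [-18, 6, -18], [30, -126, 66]]
Expanding along the first row, det(O) = 4·(6·66 - (-18)·(-126)) - 2·((-18)·66 - (-18)·30) + (-2)·((-18)·(-126) - 6·30) = 4·(-1872) - 2·(-648) + (-2)·2088 = -10368
Since det(O) ≠ 0, rank(O) = 3 and the system is completely observable.

-10368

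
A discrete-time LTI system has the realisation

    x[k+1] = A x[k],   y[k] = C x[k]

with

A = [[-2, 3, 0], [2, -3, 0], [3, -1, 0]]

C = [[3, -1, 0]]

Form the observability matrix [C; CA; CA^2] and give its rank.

2

CA = [[-8, 12, 0]]
CA^2 = [[40, -60, 0]]
Observability matrix O = [C; CA; CA^2] = [[3, -1, 0], [-8, 12, 0], [40, -60, 0]]
Column 3 of O is identically zero, so rank(O) ≤ 2.
The 2×2 minor from rows 1, 2, columns 1, 2 is 3·12 - (-1)·(-8) = 36 - 8 = 28 ≠ 0, so rank(O) = 2.
rank(O) = 2 < n = 3, so the pair (A, C) is not completely observable.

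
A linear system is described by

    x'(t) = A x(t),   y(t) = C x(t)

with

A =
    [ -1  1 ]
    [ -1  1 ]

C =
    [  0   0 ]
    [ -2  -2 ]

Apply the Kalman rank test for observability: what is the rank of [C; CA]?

2

CA = [[0, 0], [4, -4]]
Observability matrix O = [C; CA] = [[0, 0], [-2, -2], [0, 0], [4, -4]]
Take the 2×2 submatrix of O formed by rows 2, 4: [[-2, -2], [4, -4]]. Its determinant is (-2)·(-4) - (-2)·4 = 8 - (-8) = 16 ≠ 0.
So rank(O) ≥ 2; since O has 2 columns, rank(O) = 2.
rank(O) = 2 = n, so the pair (A, C) is completely observable.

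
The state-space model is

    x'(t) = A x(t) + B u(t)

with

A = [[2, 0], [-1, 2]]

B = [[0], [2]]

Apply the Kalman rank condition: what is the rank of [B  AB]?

AB = [[0], [4]]
Controllability matrix C = [B  AB] = [[0, 0], [2, 4]]
Every column of C is a scalar multiple of column 1 = [0, 2] (multipliers 1, 2), so the columns span a one-dimensional space.
C ≠ 0, hence rank(C) = 1.
rank(C) = 1 < n = 2, so the pair (A, B) is not completely controllable.

1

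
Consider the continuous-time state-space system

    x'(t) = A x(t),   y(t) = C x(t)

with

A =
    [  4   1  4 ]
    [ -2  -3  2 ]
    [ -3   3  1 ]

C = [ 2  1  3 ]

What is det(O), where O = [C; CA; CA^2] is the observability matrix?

640

CA = [[-3, 8, 13]]
CA^2 = [[-67, 12, 17]]
Observability matrix O = [C; CA; CA^2] = [[2, 1, 3], [-3, 8, 13], [-67, 12, 17]]
Expanding along the first row, det(O) = 2·(8·17 - 13·12) - 1·((-3)·17 - 13·(-67)) + 3·((-3)·12 - 8·(-67)) = 2·(-20) - 1·820 + 3·500 = 640
Since det(O) ≠ 0, rank(O) = 3 and the system is completely observable.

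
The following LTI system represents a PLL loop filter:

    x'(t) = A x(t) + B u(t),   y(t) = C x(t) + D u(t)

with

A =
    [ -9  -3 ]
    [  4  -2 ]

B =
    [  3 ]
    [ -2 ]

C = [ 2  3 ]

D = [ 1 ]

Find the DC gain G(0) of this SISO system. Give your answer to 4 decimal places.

G(0) = C(-A)^{-1}B + D = -C A^{-1} B + D.
det A = 30, so A^{-1} = (1/30)·adj(A) = [[-1/15, 1/10], [-2/15, -3/10]]
A^{-1} B = [-2/5, 1/5]^T
C A^{-1} B = -1/5
G(0) = D - C A^{-1} B = 1 - (-1/5) = 6/5 ≈ 1.2000

1.2000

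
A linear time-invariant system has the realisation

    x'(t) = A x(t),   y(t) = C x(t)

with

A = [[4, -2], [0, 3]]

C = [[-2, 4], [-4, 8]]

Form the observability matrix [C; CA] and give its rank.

1

CA = [[-8, 16], [-16, 32]]
Observability matrix O = [C; CA] = [[-2, 4], [-4, 8], [-8, 16], [-16, 32]]
Every row of O is a scalar multiple of row 1 = [-2, 4] (multipliers 1, 2, 4, 8), so the rows span a one-dimensional space.
O ≠ 0, hence rank(O) = 1.
rank(O) = 1 < n = 2, so the pair (A, C) is not completely observable.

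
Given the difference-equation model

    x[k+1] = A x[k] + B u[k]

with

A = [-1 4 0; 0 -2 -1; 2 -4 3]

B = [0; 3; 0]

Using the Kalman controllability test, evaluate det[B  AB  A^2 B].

864

AB = [[12], [-6], [-12]]
A^2B = [[-36], [24], [12]]
Controllability matrix C = [B  AB  A^2B] = [[0, 12, -36], [3, -6, 24], [0, -12, 12]]
Expanding along the first row, det(C) = 0·((-6)·12 - 24·(-12)) - 12·(3·12 - 24·0) + (-36)·(3·(-12) - (-6)·0) = 0·216 - 12·36 + (-36)·(-36) = 864
Since det(C) ≠ 0, rank(C) = 3 and the system is completely controllable.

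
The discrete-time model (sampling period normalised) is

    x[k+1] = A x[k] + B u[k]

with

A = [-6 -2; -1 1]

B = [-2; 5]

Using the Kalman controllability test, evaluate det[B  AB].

AB = [[2], [7]]
Controllability matrix C = [B  AB] = [[-2, 2], [5, 7]]
det(C) = (-2)·7 - 2·5 = -14 - 10 = -24
Since det(C) ≠ 0, rank(C) = 2 and the system is completely controllable.

-24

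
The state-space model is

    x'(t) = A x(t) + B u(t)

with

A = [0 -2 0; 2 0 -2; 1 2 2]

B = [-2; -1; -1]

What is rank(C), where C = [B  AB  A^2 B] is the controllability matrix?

AB = [[2], [-2], [-6]]
A^2B = [[4], [16], [-14]]
Controllability matrix C = [B  AB  A^2B] = [[-2, 2, 4], [-1, -2, 16], [-1, -6, -14]]
det(C) = (-2)·((-2)·(-14) - 16·(-6)) - 2·((-1)·(-14) - 16·(-1)) + 4·((-1)·(-6) - (-2)·(-1)) = (-2)·124 - 2·30 + 4·4 = -292 ≠ 0, so rank(C) = 3.
rank(C) = 3 = n, so the pair (A, B) is completely controllable.

3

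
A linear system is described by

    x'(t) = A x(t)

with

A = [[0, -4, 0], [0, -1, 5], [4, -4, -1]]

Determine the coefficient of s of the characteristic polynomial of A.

21

Expand det(sI - A) for the 3×3 matrix.
p(s) = s^3 + 2s^2 + 21s + 80.
(Check: constant term = det(-A) = (-1)^3 det A = 80; coefficient of s^2 = -tr A = 2.)
The coefficient of s is 21.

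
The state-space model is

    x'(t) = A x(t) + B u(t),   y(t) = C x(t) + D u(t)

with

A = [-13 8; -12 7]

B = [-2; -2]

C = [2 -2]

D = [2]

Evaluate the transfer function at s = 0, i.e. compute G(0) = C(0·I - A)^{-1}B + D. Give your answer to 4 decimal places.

G(0) = C(-A)^{-1}B + D = -C A^{-1} B + D.
det A = 5, so A^{-1} = (1/5)·adj(A) = [[7/5, -8/5], [12/5, -13/5]]
A^{-1} B = [2/5, 2/5]^T
C A^{-1} B = 0
G(0) = D - C A^{-1} B = 2 - (0) = 2

2.0000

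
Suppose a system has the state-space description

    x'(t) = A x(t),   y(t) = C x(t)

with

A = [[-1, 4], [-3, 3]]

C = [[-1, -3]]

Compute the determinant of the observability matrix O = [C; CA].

43

CA = [[10, -13]]
Observability matrix O = [C; CA] = [[-1, -3], [10, -13]]
det(O) = (-1)·(-13) - (-3)·10 = 13 - (-30) = 43
Since det(O) ≠ 0, rank(O) = 2 and the system is completely observable.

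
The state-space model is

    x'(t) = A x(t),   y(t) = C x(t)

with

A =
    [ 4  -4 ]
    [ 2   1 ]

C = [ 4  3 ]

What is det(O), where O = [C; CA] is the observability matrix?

-118

CA = [[22, -13]]
Observability matrix O = [C; CA] = [[4, 3], [22, -13]]
det(O) = 4·(-13) - 3·22 = -52 - 66 = -118
Since det(O) ≠ 0, rank(O) = 2 and the system is completely observable.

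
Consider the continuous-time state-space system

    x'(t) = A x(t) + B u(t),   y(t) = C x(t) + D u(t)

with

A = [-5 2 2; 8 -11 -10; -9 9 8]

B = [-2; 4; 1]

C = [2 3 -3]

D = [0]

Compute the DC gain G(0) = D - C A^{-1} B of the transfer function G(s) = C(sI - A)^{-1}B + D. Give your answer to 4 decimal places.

-92.7500

G(0) = C(-A)^{-1}B + D = -C A^{-1} B + D.
det A = -12, so A^{-1} = (1/-12)·adj(A) = [[-1/6, -1/6, -1/6], [-13/6, 11/6, 17/6], [9/4, -9/4, -13/4]]
A^{-1} B = [-1/2, 29/2, -67/4]^T
C A^{-1} B = 371/4
G(0) = D - C A^{-1} B = 0 - (371/4) = -371/4 ≈ -92.7500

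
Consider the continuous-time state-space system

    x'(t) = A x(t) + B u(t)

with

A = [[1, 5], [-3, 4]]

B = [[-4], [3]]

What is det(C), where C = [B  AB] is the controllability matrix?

-129

AB = [[11], [24]]
Controllability matrix C = [B  AB] = [[-4, 11], [3, 24]]
det(C) = (-4)·24 - 11·3 = -96 - 33 = -129
Since det(C) ≠ 0, rank(C) = 2 and the system is completely controllable.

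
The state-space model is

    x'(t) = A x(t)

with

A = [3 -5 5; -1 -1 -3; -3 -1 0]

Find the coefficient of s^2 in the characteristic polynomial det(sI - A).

Expand det(sI - A) for the 3×3 matrix.
p(s) = s^3 - 2s^2 + 4s + 64.
(Check: constant term = det(-A) = (-1)^3 det A = 64; coefficient of s^2 = -tr A = -2.)
The coefficient of s^2 is -2.

-2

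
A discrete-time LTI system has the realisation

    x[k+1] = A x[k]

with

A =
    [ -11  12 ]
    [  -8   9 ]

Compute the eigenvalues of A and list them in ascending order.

det(zI - A) = z^2 - (tr A)z + det A, with tr A = (-11) + 9 = -2 and det A = (-11)·9 - 12·(-8) = -99 - (-96) = -3.
So p(z) = det(zI - A) = z^2 + 2z - 3.
Factor z^2 + 2z - 3: two numbers with sum -2 and product -3 are 1 and -3, so z^2 + 2z - 3 = (z - 1)(z + 3).
Hence p(z) = (z - 1) (z + 3), with roots -3, 1.

-3, 1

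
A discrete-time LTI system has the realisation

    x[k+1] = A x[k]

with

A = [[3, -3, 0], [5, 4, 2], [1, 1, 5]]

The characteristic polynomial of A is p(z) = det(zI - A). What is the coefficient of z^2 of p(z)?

Expand det(zI - A) for the 3×3 matrix.
p(z) = z^3 - 12z^2 + 60z - 123.
(Check: constant term = det(-A) = (-1)^3 det A = -123; coefficient of z^2 = -tr A = -12.)
The coefficient of z^2 is -12.

-12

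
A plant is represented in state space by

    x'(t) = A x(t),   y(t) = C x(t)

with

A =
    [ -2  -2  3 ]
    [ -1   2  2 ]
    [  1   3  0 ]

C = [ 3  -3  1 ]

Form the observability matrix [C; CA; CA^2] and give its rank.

CA = [[-2, -9, 3]]
CA^2 = [[16, -5, -24]]
Observability matrix O = [C; CA; CA^2] = [[3, -3, 1], [-2, -9, 3], [16, -5, -24]]
det(O) = 3·((-9)·(-24) - 3·(-5)) - (-3)·((-2)·(-24) - 3·16) + 1·((-2)·(-5) - (-9)·16) = 3·231 - (-3)·0 + 1·154 = 847 ≠ 0, so rank(O) = 3.
rank(O) = 3 = n, so the pair (A, C) is completely observable.

3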